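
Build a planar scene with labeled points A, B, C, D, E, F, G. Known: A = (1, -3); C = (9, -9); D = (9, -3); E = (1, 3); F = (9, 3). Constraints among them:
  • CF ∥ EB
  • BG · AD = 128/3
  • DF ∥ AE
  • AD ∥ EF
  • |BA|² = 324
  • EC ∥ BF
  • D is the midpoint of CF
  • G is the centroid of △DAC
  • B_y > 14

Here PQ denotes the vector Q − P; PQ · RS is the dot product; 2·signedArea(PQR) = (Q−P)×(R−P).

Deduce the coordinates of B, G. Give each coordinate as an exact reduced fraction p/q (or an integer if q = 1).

B = (1, 15)
G = (19/3, -5)

1. B_x = 1  [EC ∥ BF ∩ CF ∥ EB]
2. B_y = 15  [EC ∥ BF ∩ CF ∥ EB]
   → B = (1, 15)
3. G_x = 19/3  [G is the centroid of △DAC]
4. G_y = -5  [G is the centroid of △DAC]
   → G = (19/3, -5)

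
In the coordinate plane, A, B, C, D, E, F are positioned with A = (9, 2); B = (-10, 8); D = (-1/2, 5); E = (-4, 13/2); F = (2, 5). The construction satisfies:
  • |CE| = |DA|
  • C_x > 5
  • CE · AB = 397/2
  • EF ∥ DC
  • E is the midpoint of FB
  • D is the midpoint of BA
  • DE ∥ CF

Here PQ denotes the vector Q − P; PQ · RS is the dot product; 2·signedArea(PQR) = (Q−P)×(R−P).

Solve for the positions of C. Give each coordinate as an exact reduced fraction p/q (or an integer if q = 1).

C = (11/2, 7/2)

1. C_x = 11/2  [DE ∥ CF ∩ EF ∥ DC]
2. C_y = 7/2  [DE ∥ CF ∩ EF ∥ DC]
   → C = (11/2, 7/2)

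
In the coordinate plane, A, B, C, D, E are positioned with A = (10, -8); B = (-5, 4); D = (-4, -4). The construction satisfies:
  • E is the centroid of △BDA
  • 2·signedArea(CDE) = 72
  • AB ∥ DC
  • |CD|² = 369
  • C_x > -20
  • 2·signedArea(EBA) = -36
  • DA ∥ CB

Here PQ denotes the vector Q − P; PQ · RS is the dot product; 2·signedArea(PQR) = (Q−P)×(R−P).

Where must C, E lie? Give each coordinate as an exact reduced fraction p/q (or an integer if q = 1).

C = (-19, 8)
E = (1/3, -8/3)

1. C_x = -19  [DA ∥ CB ∩ AB ∥ DC]
2. C_y = 8  [DA ∥ CB ∩ AB ∥ DC]
   → C = (-19, 8)
3. E_x = 1/3  [E is the centroid of △BDA]
4. E_y = -8/3  [E is the centroid of △BDA]
   → E = (1/3, -8/3)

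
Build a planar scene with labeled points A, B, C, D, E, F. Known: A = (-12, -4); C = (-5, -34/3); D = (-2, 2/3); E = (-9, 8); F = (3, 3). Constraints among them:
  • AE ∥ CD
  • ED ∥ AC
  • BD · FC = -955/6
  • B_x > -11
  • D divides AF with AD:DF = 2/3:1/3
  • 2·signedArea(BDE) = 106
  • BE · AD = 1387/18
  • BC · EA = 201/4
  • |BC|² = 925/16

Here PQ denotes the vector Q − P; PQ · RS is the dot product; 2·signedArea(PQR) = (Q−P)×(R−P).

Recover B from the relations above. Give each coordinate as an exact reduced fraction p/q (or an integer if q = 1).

B = (-41/4, -35/6)

1. B_x = -41/4  [BD · FC = -955/6 ∩ BE · AD = 1387/18]
2. B_y = -35/6  [BD · FC = -955/6 ∩ BE · AD = 1387/18]
   → B = (-41/4, -35/6)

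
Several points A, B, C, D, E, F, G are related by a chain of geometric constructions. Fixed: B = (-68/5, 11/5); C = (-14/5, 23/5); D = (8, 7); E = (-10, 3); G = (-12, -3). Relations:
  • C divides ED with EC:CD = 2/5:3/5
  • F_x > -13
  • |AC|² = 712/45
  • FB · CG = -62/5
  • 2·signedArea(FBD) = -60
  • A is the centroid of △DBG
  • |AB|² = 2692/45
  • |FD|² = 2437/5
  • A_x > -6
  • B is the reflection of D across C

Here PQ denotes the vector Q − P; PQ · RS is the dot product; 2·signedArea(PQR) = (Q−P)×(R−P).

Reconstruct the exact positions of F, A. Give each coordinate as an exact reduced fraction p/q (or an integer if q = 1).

A = (-88/15, 31/15)
F = (-64/5, -2/5)

1. F_x = -64/5  [2·signedArea(FBD) = -60 ∩ FB · CG = -62/5]
2. F_y = -2/5  [2·signedArea(FBD) = -60 ∩ FB · CG = -62/5]
   → F = (-64/5, -2/5)
3. A_x = -88/15  [A is the centroid of △DBG]
4. A_y = 31/15  [A is the centroid of △DBG]
   → A = (-88/15, 31/15)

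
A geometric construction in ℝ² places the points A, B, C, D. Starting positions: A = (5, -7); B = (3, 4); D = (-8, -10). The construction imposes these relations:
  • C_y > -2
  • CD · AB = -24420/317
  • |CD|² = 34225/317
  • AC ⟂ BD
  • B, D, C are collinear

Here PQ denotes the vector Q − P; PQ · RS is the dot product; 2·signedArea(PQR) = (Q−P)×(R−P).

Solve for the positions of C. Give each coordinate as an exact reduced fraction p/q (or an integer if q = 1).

1. C_x = -501/317  [B, D, C are collinear ∩ AC ⟂ BD]
2. C_y = -580/317  [B, D, C are collinear ∩ AC ⟂ BD]
   → C = (-501/317, -580/317)

C = (-501/317, -580/317)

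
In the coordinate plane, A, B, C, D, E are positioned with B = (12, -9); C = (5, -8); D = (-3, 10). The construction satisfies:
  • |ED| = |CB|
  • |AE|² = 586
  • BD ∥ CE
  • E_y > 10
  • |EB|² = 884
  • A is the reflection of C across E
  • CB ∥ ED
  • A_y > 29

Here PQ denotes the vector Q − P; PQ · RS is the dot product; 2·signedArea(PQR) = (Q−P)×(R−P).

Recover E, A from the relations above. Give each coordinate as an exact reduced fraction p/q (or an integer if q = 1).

1. E_x = -10  [CB ∥ ED ∩ BD ∥ CE]
2. E_y = 11  [CB ∥ ED ∩ BD ∥ CE]
   → E = (-10, 11)
3. A_x = -25  [A is the reflection of C across E]
4. A_y = 30  [A is the reflection of C across E]
   → A = (-25, 30)

A = (-25, 30)
E = (-10, 11)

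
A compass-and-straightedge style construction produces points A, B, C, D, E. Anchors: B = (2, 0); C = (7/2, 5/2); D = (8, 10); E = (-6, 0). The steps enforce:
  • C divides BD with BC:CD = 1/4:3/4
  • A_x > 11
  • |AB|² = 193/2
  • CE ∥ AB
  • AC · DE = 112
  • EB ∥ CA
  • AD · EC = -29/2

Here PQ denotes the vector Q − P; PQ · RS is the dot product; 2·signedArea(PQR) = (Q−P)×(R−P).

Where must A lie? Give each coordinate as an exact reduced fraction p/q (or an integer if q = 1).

1. A_x = 23/2  [CE ∥ AB ∩ EB ∥ CA]
2. A_y = 5/2  [CE ∥ AB ∩ EB ∥ CA]
   → A = (23/2, 5/2)

A = (23/2, 5/2)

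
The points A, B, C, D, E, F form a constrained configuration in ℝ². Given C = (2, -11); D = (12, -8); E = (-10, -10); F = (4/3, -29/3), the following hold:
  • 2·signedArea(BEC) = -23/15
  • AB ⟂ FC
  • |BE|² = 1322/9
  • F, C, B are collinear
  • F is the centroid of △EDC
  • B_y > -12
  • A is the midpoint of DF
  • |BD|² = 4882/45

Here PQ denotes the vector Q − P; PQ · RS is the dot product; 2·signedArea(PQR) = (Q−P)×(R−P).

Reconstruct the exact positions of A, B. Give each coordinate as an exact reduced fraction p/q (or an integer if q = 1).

A = (20/3, -53/6)
B = (31/15, -167/15)

1. A_x = 20/3  [A is the midpoint of DF]
2. A_y = -53/6  [A is the midpoint of DF]
   → A = (20/3, -53/6)
3. B_x = 31/15  [F, C, B are collinear ∩ AB ⟂ FC]
4. B_y = -167/15  [F, C, B are collinear ∩ AB ⟂ FC]
   → B = (31/15, -167/15)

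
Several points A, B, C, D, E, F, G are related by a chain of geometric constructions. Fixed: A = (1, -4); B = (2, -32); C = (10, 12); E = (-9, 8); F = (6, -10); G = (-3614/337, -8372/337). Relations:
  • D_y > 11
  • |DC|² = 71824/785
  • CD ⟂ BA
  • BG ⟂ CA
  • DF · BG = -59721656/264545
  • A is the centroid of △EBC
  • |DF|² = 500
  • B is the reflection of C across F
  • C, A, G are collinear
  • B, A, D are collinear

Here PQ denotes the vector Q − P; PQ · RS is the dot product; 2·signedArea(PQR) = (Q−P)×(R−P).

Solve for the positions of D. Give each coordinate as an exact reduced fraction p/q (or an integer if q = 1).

D = (346/785, 9152/785)

1. D_x = 346/785  [B, A, D are collinear ∩ CD ⟂ BA]
2. D_y = 9152/785  [B, A, D are collinear ∩ CD ⟂ BA]
   → D = (346/785, 9152/785)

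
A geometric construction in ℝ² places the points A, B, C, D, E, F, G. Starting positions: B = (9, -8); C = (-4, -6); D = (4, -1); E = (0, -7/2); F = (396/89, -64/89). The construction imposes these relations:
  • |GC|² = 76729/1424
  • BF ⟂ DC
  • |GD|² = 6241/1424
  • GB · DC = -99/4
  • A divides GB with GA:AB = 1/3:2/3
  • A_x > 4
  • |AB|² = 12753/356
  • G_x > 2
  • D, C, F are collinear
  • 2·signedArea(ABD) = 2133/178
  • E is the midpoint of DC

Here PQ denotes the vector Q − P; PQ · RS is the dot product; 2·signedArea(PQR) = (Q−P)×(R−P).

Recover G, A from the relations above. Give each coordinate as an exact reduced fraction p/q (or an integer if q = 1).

1. G_x = 198/89  [line 8·x + 5·y + -29/4 = 0 ∩ |GD|² = 6241/1424]
2. G_y = -751/356  [line 8·x + 5·y + -29/4 = 0 ∩ |GD|² = 6241/1424]
   → G = (198/89, -751/356)
3. A_x = 399/89  [A divides GB with GA:AB = 1/3:2/3]
4. A_y = -725/178  [A divides GB with GA:AB = 1/3:2/3]
   → A = (399/89, -725/178)

A = (399/89, -725/178)
G = (198/89, -751/356)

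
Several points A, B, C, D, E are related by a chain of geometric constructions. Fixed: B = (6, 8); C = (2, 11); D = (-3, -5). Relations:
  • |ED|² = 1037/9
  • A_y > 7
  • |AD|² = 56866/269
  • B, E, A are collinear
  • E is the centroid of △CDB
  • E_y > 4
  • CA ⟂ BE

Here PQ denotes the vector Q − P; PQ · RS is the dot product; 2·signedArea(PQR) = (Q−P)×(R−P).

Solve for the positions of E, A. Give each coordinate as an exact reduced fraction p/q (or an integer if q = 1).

1. E_x = 5/3  [E is the centroid of △CDB]
2. E_y = 14/3  [E is the centroid of △CDB]
   → E = (5/3, 14/3)
3. A_x = 1328/269  [B, E, A are collinear ∩ CA ⟂ BE]
4. A_y = 1932/269  [B, E, A are collinear ∩ CA ⟂ BE]
   → A = (1328/269, 1932/269)

A = (1328/269, 1932/269)
E = (5/3, 14/3)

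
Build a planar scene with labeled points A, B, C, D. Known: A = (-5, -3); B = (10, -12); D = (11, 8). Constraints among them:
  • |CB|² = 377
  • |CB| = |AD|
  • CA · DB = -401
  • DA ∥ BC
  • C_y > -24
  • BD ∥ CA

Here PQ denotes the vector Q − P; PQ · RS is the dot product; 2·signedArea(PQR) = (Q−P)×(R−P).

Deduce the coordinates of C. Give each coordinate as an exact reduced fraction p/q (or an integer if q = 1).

1. C_x = -6  [BD ∥ CA ∩ DA ∥ BC]
2. C_y = -23  [BD ∥ CA ∩ DA ∥ BC]
   → C = (-6, -23)

C = (-6, -23)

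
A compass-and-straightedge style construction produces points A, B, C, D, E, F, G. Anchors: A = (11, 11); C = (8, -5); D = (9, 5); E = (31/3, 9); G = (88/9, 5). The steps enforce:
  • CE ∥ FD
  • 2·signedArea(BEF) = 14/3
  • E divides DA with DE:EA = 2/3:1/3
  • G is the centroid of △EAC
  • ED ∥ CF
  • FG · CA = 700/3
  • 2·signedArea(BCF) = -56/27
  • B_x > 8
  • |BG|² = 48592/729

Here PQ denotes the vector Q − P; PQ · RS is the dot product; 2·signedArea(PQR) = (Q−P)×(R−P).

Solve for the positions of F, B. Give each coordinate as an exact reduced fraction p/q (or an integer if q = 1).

1. F_x = 20/3  [CE ∥ FD ∩ ED ∥ CF]
2. F_y = -9  [CE ∥ FD ∩ ED ∥ CF]
   → F = (20/3, -9)
3. B_x = 220/27  [2·signedArea(BCF) = -56/27 ∩ 2·signedArea(BEF) = 14/3]
4. B_y = -3  [2·signedArea(BCF) = -56/27 ∩ 2·signedArea(BEF) = 14/3]
   → B = (220/27, -3)

B = (220/27, -3)
F = (20/3, -9)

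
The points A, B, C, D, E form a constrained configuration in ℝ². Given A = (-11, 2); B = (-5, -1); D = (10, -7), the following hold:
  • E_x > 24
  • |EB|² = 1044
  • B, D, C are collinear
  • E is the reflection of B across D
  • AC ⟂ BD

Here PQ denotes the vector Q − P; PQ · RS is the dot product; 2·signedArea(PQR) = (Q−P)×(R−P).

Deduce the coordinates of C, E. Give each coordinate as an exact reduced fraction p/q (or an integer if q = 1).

C = (-325/29, 43/29)
E = (25, -13)

1. C_x = -325/29  [B, D, C are collinear ∩ AC ⟂ BD]
2. C_y = 43/29  [B, D, C are collinear ∩ AC ⟂ BD]
   → C = (-325/29, 43/29)
3. E_x = 25  [E is the reflection of B across D]
4. E_y = -13  [E is the reflection of B across D]
   → E = (25, -13)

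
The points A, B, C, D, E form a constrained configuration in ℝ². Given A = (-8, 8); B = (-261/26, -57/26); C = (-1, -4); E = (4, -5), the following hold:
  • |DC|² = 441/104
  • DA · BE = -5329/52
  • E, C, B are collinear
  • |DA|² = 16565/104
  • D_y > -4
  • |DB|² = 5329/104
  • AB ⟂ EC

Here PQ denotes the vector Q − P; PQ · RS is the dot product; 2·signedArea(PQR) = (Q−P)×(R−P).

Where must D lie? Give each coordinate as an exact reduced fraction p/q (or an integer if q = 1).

D = (-157/52, -187/52)

1. D_x = -157/52  [line -365/26·x + 73/26·y + -1679/52 = 0 ∩ |DB|² = 5329/104]
2. D_y = -187/52  [line -365/26·x + 73/26·y + -1679/52 = 0 ∩ |DB|² = 5329/104]
   → D = (-157/52, -187/52)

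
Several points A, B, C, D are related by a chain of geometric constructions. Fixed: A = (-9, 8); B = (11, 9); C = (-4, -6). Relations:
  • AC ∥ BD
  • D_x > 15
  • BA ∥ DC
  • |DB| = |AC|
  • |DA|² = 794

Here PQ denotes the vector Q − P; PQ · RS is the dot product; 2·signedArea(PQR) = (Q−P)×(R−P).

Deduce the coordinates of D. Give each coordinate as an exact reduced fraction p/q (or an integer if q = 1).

1. D_x = 16  [BA ∥ DC ∩ AC ∥ BD]
2. D_y = -5  [BA ∥ DC ∩ AC ∥ BD]
   → D = (16, -5)

D = (16, -5)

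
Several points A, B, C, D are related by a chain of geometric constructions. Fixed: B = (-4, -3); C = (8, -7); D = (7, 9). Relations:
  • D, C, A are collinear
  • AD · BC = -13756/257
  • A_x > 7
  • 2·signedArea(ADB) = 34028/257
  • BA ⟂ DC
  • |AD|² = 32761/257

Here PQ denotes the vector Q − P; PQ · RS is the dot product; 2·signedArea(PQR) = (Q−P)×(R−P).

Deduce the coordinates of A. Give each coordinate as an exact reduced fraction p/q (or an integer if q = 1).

A = (1980/257, -583/257)

1. A_x = 1980/257  [D, C, A are collinear ∩ BA ⟂ DC]
2. A_y = -583/257  [D, C, A are collinear ∩ BA ⟂ DC]
   → A = (1980/257, -583/257)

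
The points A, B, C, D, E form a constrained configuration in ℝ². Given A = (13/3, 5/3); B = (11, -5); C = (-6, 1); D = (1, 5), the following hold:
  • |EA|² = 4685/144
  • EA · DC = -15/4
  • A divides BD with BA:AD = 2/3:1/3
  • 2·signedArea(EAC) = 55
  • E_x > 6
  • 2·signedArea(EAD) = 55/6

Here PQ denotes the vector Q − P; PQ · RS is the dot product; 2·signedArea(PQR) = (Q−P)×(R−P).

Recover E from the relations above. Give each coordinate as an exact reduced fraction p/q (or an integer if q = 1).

1. E_x = 27/4  [2·signedArea(EAD) = 55/6 ∩ 2·signedArea(EAC) = 55]
2. E_y = -7/2  [2·signedArea(EAD) = 55/6 ∩ 2·signedArea(EAC) = 55]
   → E = (27/4, -7/2)

E = (27/4, -7/2)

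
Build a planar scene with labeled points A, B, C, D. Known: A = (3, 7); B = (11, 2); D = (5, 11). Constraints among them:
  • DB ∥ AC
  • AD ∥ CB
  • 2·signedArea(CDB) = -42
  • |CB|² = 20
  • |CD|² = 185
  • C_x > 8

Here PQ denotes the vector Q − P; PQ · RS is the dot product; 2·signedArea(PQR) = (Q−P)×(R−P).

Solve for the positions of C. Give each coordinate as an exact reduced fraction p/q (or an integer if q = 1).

1. C_x = 9  [AD ∥ CB ∩ DB ∥ AC]
2. C_y = -2  [AD ∥ CB ∩ DB ∥ AC]
   → C = (9, -2)

C = (9, -2)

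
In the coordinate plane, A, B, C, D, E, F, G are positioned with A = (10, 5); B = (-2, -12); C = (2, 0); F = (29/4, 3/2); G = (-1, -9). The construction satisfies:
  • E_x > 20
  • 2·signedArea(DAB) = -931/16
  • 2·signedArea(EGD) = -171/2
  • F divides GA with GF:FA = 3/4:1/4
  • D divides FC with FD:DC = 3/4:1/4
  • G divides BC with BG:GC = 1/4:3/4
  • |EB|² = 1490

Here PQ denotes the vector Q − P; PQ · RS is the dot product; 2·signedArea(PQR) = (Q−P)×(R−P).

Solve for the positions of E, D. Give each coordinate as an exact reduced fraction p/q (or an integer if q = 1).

D = (53/16, 3/8)
E = (21, 19)

1. D_x = 53/16  [D divides FC with FD:DC = 3/4:1/4]
2. D_y = 3/8  [D divides FC with FD:DC = 3/4:1/4]
   → D = (53/16, 3/8)
3. E_x = 21  [line -75/8·x + 69/16·y + 1839/16 = 0 ∩ |EB|² = 1490]
4. E_y = 19  [line -75/8·x + 69/16·y + 1839/16 = 0 ∩ |EB|² = 1490]
   → E = (21, 19)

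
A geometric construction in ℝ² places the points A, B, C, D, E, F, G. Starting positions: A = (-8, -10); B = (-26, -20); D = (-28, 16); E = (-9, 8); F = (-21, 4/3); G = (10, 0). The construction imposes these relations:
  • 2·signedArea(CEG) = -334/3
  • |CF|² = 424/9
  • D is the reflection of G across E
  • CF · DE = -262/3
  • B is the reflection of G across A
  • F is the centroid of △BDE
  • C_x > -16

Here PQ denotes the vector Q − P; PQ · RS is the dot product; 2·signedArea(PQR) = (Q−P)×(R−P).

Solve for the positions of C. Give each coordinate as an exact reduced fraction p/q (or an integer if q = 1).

C = (-15, 14/3)

1. C_x = -15  [2·signedArea(CEG) = -334/3 ∩ CF · DE = -262/3]
2. C_y = 14/3  [2·signedArea(CEG) = -334/3 ∩ CF · DE = -262/3]
   → C = (-15, 14/3)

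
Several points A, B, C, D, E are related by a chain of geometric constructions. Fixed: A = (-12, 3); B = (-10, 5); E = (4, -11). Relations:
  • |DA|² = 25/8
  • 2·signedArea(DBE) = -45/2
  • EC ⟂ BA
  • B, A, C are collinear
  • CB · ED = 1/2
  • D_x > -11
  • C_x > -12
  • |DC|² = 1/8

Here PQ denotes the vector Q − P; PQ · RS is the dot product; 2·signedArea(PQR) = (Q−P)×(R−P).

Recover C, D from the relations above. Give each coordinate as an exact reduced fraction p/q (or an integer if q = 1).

1. C_x = -11  [B, A, C are collinear ∩ EC ⟂ BA]
2. C_y = 4  [B, A, C are collinear ∩ EC ⟂ BA]
   → C = (-11, 4)
3. D_x = -43/4  [2·signedArea(DBE) = -45/2 ∩ CB · ED = 1/2]
4. D_y = 17/4  [2·signedArea(DBE) = -45/2 ∩ CB · ED = 1/2]
   → D = (-43/4, 17/4)

C = (-11, 4)
D = (-43/4, 17/4)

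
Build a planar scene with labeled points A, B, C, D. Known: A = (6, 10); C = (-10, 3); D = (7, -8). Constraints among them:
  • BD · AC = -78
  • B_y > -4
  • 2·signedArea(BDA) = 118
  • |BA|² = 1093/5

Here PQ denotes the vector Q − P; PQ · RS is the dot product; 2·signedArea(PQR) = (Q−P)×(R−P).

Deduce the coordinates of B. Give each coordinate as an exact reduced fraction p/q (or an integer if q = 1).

B = (1/5, -18/5)

1. B_x = 1/5  [BD · AC = -78 ∩ 2·signedArea(BDA) = 118]
2. B_y = -18/5  [BD · AC = -78 ∩ 2·signedArea(BDA) = 118]
   → B = (1/5, -18/5)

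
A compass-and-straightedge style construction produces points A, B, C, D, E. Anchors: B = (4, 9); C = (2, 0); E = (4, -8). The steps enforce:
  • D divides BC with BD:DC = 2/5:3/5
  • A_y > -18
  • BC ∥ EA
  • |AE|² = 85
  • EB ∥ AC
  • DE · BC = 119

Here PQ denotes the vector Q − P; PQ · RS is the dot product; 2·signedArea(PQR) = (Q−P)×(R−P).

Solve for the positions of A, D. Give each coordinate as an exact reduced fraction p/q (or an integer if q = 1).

1. A_x = 2  [EB ∥ AC ∩ BC ∥ EA]
2. A_y = -17  [EB ∥ AC ∩ BC ∥ EA]
   → A = (2, -17)
3. D_x = 16/5  [D divides BC with BD:DC = 2/5:3/5]
4. D_y = 27/5  [D divides BC with BD:DC = 2/5:3/5]
   → D = (16/5, 27/5)

A = (2, -17)
D = (16/5, 27/5)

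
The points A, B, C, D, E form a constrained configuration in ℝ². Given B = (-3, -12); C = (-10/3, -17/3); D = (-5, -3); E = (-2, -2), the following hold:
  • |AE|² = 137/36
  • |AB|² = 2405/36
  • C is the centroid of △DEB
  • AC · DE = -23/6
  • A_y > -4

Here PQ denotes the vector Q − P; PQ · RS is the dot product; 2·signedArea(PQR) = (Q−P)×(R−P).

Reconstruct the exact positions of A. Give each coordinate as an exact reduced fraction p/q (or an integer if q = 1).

A = (-8/3, -23/6)

1. A_x = -8/3  [line -3·x + -1·y + -71/6 = 0 ∩ |AB|² = 2405/36]
2. A_y = -23/6  [line -3·x + -1·y + -71/6 = 0 ∩ |AB|² = 2405/36]
   → A = (-8/3, -23/6)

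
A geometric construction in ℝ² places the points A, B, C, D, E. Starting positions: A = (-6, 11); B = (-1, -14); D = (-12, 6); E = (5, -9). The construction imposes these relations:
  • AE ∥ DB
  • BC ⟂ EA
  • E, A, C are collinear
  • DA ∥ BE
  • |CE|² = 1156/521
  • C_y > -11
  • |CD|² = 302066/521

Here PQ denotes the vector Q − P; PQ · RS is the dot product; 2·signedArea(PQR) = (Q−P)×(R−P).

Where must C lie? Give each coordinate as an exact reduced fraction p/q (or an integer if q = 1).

C = (2979/521, -5369/521)

1. C_x = 2979/521  [E, A, C are collinear ∩ BC ⟂ EA]
2. C_y = -5369/521  [E, A, C are collinear ∩ BC ⟂ EA]
   → C = (2979/521, -5369/521)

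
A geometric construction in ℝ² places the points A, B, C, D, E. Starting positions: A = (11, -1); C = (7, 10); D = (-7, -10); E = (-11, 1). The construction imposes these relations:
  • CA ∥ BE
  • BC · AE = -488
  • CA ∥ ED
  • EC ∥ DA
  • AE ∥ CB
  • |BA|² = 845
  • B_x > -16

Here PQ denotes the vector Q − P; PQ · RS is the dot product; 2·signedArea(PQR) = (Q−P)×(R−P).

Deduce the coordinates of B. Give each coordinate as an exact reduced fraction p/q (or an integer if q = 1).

B = (-15, 12)

1. B_x = -15  [CA ∥ BE ∩ AE ∥ CB]
2. B_y = 12  [CA ∥ BE ∩ AE ∥ CB]
   → B = (-15, 12)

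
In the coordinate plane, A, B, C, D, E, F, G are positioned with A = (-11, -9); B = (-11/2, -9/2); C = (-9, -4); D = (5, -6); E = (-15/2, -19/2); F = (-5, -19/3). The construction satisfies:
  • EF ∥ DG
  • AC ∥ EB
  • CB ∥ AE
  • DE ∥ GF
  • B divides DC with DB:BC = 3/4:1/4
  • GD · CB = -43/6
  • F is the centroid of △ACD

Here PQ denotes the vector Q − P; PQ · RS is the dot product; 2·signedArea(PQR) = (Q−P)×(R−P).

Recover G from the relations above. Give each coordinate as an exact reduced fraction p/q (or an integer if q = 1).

G = (15/2, -17/6)

1. G_x = 15/2  [DE ∥ GF ∩ EF ∥ DG]
2. G_y = -17/6  [DE ∥ GF ∩ EF ∥ DG]
   → G = (15/2, -17/6)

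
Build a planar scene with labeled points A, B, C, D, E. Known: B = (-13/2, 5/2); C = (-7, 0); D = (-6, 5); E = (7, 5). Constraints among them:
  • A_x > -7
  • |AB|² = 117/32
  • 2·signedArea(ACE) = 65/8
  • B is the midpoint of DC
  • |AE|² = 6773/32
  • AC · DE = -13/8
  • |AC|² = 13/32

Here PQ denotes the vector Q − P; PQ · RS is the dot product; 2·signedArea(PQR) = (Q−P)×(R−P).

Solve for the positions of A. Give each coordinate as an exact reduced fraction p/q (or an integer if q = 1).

1. A_x = -55/8  [2·signedArea(ACE) = 65/8 ∩ AC · DE = -13/8]
2. A_y = 5/8  [2·signedArea(ACE) = 65/8 ∩ AC · DE = -13/8]
   → A = (-55/8, 5/8)

A = (-55/8, 5/8)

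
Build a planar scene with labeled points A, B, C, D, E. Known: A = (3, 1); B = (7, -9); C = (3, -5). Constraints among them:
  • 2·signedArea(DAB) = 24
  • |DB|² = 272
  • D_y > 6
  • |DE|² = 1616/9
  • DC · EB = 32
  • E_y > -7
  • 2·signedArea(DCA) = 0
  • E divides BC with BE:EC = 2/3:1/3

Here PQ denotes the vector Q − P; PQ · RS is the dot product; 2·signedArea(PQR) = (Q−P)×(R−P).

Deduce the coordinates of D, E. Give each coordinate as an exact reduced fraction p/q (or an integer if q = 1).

D = (3, 7)
E = (13/3, -19/3)

1. D_x = 3  [2·signedArea(DCA) = 0 ∩ 2·signedArea(DAB) = 24]
2. D_y = 7  [2·signedArea(DCA) = 0 ∩ 2·signedArea(DAB) = 24]
   → D = (3, 7)
3. E_x = 13/3  [E divides BC with BE:EC = 2/3:1/3]
4. E_y = -19/3  [E divides BC with BE:EC = 2/3:1/3]
   → E = (13/3, -19/3)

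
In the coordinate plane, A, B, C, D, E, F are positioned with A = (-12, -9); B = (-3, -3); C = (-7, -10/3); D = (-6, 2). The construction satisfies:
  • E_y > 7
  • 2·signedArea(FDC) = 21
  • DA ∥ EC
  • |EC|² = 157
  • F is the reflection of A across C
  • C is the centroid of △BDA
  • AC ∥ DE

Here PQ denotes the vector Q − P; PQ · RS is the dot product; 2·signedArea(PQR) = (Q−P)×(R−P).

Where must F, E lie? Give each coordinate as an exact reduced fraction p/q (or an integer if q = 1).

1. F_x = -2  [F is the reflection of A across C]
2. F_y = 7/3  [F is the reflection of A across C]
   → F = (-2, 7/3)
3. E_x = -1  [DA ∥ EC ∩ AC ∥ DE]
4. E_y = 23/3  [DA ∥ EC ∩ AC ∥ DE]
   → E = (-1, 23/3)

E = (-1, 23/3)
F = (-2, 7/3)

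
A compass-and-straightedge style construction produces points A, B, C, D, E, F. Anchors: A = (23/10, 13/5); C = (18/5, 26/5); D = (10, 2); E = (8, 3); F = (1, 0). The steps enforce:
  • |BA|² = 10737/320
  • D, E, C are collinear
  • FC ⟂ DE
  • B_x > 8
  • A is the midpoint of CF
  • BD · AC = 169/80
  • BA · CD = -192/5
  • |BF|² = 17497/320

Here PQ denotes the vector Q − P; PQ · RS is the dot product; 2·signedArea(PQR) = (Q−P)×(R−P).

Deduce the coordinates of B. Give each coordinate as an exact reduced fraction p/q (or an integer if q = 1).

B = (323/40, 43/20)

1. B_x = 323/40  [BA · CD = -192/5 ∩ BD · AC = 169/80]
2. B_y = 43/20  [BA · CD = -192/5 ∩ BD · AC = 169/80]
   → B = (323/40, 43/20)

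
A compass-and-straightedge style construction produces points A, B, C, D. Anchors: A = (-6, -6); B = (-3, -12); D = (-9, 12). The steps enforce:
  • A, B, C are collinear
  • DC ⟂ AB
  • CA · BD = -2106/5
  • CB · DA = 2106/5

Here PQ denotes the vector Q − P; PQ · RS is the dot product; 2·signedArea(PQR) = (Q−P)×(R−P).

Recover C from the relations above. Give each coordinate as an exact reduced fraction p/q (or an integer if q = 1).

C = (-69/5, 48/5)

1. C_x = -69/5  [A, B, C are collinear ∩ DC ⟂ AB]
2. C_y = 48/5  [A, B, C are collinear ∩ DC ⟂ AB]
   → C = (-69/5, 48/5)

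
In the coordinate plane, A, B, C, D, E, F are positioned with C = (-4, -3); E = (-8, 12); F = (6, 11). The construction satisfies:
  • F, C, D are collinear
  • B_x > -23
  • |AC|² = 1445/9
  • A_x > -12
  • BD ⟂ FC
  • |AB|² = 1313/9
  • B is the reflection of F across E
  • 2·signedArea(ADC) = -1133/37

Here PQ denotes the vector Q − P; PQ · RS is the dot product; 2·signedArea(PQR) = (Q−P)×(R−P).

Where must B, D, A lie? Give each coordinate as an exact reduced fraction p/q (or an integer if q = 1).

1. B_x = -22  [B is the reflection of F across E]
2. B_y = 13  [B is the reflection of F across E]
   → B = (-22, 13)
3. D_x = -93/37  [F, C, D are collinear ∩ BD ⟂ FC]
4. D_y = -34/37  [F, C, D are collinear ∩ BD ⟂ FC]
   → D = (-93/37, -34/37)
5. A_x = -34/3  [line 77/37·x + -55/37·y + 1276/37 = 0 ∩ |AC|² = 1445/9]
6. A_y = 22/3  [line 77/37·x + -55/37·y + 1276/37 = 0 ∩ |AC|² = 1445/9]
   → A = (-34/3, 22/3)

A = (-34/3, 22/3)
B = (-22, 13)
D = (-93/37, -34/37)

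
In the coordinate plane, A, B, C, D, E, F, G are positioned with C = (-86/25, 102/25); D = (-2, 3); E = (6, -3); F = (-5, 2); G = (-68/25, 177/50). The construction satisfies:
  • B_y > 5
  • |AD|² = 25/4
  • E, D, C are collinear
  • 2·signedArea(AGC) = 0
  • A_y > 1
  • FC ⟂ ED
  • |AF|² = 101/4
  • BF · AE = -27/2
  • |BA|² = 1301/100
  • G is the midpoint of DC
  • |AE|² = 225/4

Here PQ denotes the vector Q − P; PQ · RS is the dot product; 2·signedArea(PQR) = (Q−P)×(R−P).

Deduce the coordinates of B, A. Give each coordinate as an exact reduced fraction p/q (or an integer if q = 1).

A = (0, 3/2)
B = (-11/25, 127/25)

1. A_x = 0  [line -27/50·x + -18/25·y + 27/25 = 0 ∩ |AE|² = 225/4]
2. A_y = 3/2  [line -27/50·x + -18/25·y + 27/25 = 0 ∩ |AE|² = 225/4]
   → A = (0, 3/2)
3. B_x = -11/25  [line -6·x + 9/2·y + -51/2 = 0 ∩ |BA|² = 1301/100]
4. B_y = 127/25  [line -6·x + 9/2·y + -51/2 = 0 ∩ |BA|² = 1301/100]
   → B = (-11/25, 127/25)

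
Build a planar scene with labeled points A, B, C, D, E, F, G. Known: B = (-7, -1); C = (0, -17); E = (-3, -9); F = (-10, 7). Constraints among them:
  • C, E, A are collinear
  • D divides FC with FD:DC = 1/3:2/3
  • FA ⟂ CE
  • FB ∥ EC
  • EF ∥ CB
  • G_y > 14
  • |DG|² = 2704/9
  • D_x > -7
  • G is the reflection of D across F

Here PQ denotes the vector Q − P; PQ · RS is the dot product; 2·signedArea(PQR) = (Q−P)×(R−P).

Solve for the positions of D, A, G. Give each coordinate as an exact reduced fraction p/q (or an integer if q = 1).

A = (-666/73, 535/73)
D = (-20/3, -1)
G = (-40/3, 15)

1. D_x = -20/3  [D divides FC with FD:DC = 1/3:2/3]
2. D_y = -1  [D divides FC with FD:DC = 1/3:2/3]
   → D = (-20/3, -1)
3. A_x = -666/73  [C, E, A are collinear ∩ FA ⟂ CE]
4. A_y = 535/73  [C, E, A are collinear ∩ FA ⟂ CE]
   → A = (-666/73, 535/73)
5. G_x = -40/3  [G is the reflection of D across F]
6. G_y = 15  [G is the reflection of D across F]
   → G = (-40/3, 15)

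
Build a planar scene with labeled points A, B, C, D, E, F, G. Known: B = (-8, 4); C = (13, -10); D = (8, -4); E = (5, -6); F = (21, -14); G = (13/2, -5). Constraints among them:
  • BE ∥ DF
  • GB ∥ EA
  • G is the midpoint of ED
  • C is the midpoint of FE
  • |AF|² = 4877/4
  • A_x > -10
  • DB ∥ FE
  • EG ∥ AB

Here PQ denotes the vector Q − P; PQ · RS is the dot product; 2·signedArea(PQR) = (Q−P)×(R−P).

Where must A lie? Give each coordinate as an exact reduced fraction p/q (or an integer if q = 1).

1. A_x = -19/2  [EG ∥ AB ∩ GB ∥ EA]
2. A_y = 3  [EG ∥ AB ∩ GB ∥ EA]
   → A = (-19/2, 3)

A = (-19/2, 3)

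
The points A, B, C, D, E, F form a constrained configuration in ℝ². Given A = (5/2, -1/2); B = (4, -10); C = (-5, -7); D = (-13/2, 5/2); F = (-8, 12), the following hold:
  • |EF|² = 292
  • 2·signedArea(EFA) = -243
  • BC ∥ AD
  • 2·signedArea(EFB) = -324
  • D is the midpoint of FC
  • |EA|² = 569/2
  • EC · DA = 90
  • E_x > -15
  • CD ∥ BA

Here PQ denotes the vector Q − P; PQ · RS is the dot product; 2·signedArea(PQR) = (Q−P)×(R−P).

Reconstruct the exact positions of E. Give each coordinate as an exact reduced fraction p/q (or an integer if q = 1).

1. E_x = -14  [2·signedArea(EFB) = -324 ∩ EC · DA = 90]
2. E_y = -4  [2·signedArea(EFB) = -324 ∩ EC · DA = 90]
   → E = (-14, -4)

E = (-14, -4)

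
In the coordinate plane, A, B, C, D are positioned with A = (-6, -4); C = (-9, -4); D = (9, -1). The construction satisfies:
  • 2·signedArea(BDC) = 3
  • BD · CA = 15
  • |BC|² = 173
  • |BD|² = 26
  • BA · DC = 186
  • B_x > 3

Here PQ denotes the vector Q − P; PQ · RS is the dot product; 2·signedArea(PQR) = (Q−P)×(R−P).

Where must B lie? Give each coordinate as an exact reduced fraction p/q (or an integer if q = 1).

1. B_x = 4  [BA · DC = 186 ∩ BD · CA = 15]
2. B_y = -2  [BA · DC = 186 ∩ BD · CA = 15]
   → B = (4, -2)

B = (4, -2)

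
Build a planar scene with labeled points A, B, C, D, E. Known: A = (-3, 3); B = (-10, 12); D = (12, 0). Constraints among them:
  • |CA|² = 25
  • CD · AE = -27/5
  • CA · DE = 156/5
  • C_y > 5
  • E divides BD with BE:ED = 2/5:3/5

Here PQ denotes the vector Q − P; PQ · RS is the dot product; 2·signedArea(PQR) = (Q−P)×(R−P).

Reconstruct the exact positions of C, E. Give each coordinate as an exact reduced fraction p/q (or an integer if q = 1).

1. E_x = -6/5  [E divides BD with BE:ED = 2/5:3/5]
2. E_y = 36/5  [E divides BD with BE:ED = 2/5:3/5]
   → E = (-6/5, 36/5)
3. C_x = 1  [CD · AE = -27/5 ∩ CA · DE = 156/5]
4. C_y = 6  [CD · AE = -27/5 ∩ CA · DE = 156/5]
   → C = (1, 6)

C = (1, 6)
E = (-6/5, 36/5)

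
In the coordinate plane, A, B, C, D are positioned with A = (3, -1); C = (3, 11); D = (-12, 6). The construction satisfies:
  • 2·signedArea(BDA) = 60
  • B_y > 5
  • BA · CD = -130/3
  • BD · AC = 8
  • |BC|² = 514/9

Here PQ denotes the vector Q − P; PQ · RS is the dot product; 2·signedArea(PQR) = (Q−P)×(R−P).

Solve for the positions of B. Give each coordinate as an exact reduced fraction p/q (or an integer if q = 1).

1. B_x = -2  [2·signedArea(BDA) = 60 ∩ BD · AC = 8]
2. B_y = 16/3  [2·signedArea(BDA) = 60 ∩ BD · AC = 8]
   → B = (-2, 16/3)

B = (-2, 16/3)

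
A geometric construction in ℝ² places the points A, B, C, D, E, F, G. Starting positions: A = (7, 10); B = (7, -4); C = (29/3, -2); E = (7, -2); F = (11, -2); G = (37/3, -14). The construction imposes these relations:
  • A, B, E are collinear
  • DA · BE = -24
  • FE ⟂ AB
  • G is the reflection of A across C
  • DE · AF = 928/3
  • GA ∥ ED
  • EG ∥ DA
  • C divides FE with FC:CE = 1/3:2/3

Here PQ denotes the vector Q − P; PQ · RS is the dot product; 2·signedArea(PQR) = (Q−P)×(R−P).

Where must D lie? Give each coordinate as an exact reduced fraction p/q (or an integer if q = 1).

D = (5/3, 22)

1. D_x = 5/3  [EG ∥ DA ∩ GA ∥ ED]
2. D_y = 22  [EG ∥ DA ∩ GA ∥ ED]
   → D = (5/3, 22)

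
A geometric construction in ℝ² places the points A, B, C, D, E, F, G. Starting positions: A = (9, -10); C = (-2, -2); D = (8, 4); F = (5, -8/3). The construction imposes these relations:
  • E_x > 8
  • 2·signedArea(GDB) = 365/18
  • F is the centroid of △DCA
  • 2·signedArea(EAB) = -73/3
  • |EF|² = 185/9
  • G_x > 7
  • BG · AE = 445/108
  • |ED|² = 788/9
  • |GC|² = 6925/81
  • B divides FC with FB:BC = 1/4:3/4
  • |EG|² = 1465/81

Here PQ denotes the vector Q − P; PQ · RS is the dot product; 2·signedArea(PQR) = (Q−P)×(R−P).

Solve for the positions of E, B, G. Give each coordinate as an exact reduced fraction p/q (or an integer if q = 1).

1. B_x = 13/4  [B divides FC with FB:BC = 1/4:3/4]
2. B_y = -5/2  [B divides FC with FB:BC = 1/4:3/4]
   → B = (13/4, -5/2)
3. G_x = 65/9  [line 13/2·x + -19/4·y + -959/18 = 0 ∩ |GC|² = 6925/81]
4. G_y = -4/3  [line 13/2·x + -19/4·y + -959/18 = 0 ∩ |GC|² = 6925/81]
   → G = (65/9, -4/3)
5. E_x = 26/3  [2·signedArea(EAB) = -73/3 ∩ BG · AE = 445/108]
6. E_y = -16/3  [2·signedArea(EAB) = -73/3 ∩ BG · AE = 445/108]
   → E = (26/3, -16/3)

B = (13/4, -5/2)
E = (26/3, -16/3)
G = (65/9, -4/3)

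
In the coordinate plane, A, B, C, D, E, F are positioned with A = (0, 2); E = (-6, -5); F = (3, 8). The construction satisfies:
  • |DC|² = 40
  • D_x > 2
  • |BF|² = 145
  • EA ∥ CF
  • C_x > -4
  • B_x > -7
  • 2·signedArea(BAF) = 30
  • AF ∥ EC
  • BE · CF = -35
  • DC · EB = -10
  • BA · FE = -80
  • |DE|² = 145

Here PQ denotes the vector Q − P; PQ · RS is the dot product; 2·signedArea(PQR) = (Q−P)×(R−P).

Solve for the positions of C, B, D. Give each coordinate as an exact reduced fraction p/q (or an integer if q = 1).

1. C_x = -3  [EA ∥ CF ∩ AF ∥ EC]
2. C_y = 1  [EA ∥ CF ∩ AF ∥ EC]
   → C = (-3, 1)
3. B_x = -6  [BA · FE = -80 ∩ BE · CF = -35]
4. B_y = 0  [BA · FE = -80 ∩ BE · CF = -35]
   → B = (-6, 0)
5. D_y = 3  [DC · EB = -10]
6. D_x = 3  [|DC|² = 40]
   → D = (3, 3)

B = (-6, 0)
C = (-3, 1)
D = (3, 3)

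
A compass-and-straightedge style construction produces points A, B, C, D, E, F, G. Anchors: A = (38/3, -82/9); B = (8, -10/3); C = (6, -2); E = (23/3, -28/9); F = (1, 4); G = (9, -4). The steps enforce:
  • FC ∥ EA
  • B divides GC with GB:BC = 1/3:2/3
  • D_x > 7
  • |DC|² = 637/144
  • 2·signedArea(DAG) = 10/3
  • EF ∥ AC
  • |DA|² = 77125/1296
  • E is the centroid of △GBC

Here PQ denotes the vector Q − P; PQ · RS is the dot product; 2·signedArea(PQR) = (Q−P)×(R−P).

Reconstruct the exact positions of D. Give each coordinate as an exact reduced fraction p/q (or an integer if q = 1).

D = (31/4, -19/6)

1. D_x = 31/4  [line -46/9·x + -11/3·y + 28 = 0 ∩ |DC|² = 637/144]
2. D_y = -19/6  [line -46/9·x + -11/3·y + 28 = 0 ∩ |DC|² = 637/144]
   → D = (31/4, -19/6)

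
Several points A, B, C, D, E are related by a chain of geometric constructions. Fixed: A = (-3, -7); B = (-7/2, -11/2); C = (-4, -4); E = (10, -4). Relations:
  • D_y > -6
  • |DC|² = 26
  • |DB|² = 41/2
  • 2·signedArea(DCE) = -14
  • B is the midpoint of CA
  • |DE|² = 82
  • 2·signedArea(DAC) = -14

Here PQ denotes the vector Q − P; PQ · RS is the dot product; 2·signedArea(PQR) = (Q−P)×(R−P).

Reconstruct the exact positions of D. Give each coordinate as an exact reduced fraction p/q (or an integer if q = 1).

1. D_x = 1  [2·signedArea(DAC) = -14 ∩ 2·signedArea(DCE) = -14]
2. D_y = -5  [2·signedArea(DAC) = -14 ∩ 2·signedArea(DCE) = -14]
   → D = (1, -5)

D = (1, -5)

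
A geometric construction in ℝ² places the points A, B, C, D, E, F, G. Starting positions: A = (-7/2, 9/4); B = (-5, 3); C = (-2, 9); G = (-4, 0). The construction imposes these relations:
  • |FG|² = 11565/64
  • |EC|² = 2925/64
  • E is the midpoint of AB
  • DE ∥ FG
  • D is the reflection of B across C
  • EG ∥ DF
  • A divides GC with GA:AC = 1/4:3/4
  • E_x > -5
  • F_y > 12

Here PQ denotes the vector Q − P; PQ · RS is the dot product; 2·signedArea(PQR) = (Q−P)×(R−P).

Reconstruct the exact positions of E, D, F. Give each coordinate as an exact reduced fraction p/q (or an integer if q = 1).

1. E_x = -17/4  [E is the midpoint of AB]
2. E_y = 21/8  [E is the midpoint of AB]
   → E = (-17/4, 21/8)
3. D_x = 1  [D is the reflection of B across C]
4. D_y = 15  [D is the reflection of B across C]
   → D = (1, 15)
5. F_x = 5/4  [DE ∥ FG ∩ EG ∥ DF]
6. F_y = 99/8  [DE ∥ FG ∩ EG ∥ DF]
   → F = (5/4, 99/8)

D = (1, 15)
E = (-17/4, 21/8)
F = (5/4, 99/8)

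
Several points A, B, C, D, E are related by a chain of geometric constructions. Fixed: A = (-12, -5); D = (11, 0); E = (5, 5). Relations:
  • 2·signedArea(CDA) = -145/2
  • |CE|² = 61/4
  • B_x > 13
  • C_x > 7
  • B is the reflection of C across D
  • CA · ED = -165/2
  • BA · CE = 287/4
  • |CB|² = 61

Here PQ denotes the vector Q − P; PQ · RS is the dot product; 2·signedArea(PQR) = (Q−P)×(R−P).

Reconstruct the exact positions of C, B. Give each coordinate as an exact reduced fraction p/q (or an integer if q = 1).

B = (14, -5/2)
C = (8, 5/2)

1. C_x = 8  [2·signedArea(CDA) = -145/2 ∩ CA · ED = -165/2]
2. C_y = 5/2  [2·signedArea(CDA) = -145/2 ∩ CA · ED = -165/2]
   → C = (8, 5/2)
3. B_x = 14  [B is the reflection of C across D]
4. B_y = -5/2  [B is the reflection of C across D]
   → B = (14, -5/2)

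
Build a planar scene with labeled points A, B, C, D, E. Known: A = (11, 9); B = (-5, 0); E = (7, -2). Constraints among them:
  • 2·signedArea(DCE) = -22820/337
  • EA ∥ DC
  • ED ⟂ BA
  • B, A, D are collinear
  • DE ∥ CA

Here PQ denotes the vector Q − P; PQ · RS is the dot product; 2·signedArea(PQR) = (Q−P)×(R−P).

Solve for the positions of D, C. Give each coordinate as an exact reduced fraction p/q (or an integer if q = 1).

C = (2447/337, 5273/337)
D = (1099/337, 1566/337)

1. D_x = 1099/337  [B, A, D are collinear ∩ ED ⟂ BA]
2. D_y = 1566/337  [B, A, D are collinear ∩ ED ⟂ BA]
   → D = (1099/337, 1566/337)
3. C_x = 2447/337  [DE ∥ CA ∩ EA ∥ DC]
4. C_y = 5273/337  [DE ∥ CA ∩ EA ∥ DC]
   → C = (2447/337, 5273/337)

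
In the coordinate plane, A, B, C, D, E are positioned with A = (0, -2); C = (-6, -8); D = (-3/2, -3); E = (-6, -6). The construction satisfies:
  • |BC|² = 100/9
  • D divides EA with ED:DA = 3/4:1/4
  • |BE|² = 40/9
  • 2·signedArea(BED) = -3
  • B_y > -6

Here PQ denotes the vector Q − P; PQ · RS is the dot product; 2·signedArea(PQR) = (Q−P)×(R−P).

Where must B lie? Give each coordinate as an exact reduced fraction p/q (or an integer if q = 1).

1. B_x = -4  [line -3·x + 9/2·y + 12 = 0 ∩ |BE|² = 40/9]
2. B_y = -16/3  [line -3·x + 9/2·y + 12 = 0 ∩ |BE|² = 40/9]
   → B = (-4, -16/3)

B = (-4, -16/3)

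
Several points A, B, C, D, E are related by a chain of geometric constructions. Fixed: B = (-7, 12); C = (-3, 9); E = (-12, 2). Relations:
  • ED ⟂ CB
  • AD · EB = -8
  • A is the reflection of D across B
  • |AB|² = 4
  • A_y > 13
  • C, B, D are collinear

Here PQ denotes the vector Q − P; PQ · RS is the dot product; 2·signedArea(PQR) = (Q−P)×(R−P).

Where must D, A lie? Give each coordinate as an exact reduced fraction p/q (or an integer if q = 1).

A = (-43/5, 66/5)
D = (-27/5, 54/5)

1. D_x = -27/5  [C, B, D are collinear ∩ ED ⟂ CB]
2. D_y = 54/5  [C, B, D are collinear ∩ ED ⟂ CB]
   → D = (-27/5, 54/5)
3. A_x = -43/5  [A is the reflection of D across B]
4. A_y = 66/5  [A is the reflection of D across B]
   → A = (-43/5, 66/5)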